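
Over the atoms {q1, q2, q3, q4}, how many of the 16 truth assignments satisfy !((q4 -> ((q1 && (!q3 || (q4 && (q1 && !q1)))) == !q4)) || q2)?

1

Initial set: {!((q4 -> ((q1 && (!q3 || (q4 && (q1 && !q1)))) == !q4)) || q2)}.
!((q4 -> ((q1 && (!q3 || (q4 && (q1 && !q1)))) == !q4)) || q2): α-rule — add !(q4 -> ((q1 && (!q3 || (q4 && (q1 && !q1)))) == !q4)), !q2.
!(q4 -> ((q1 && (!q3 || (q4 && (q1 && !q1)))) == !q4)): α-rule — add q4, !((q1 && (!q3 || (q4 && (q1 && !q1)))) == !q4).
!((q1 && (!q3 || (q4 && (q1 && !q1)))) == !q4): β-rule — branch into (q1 && (!q3 || (q4 && (q1 && !q1)))), !!q4  //  !(q1 && (!q3 || (q4 && (q1 && !q1)))), !q4.
  branch 1 (add (q1 && (!q3 || (q4 && (q1 && !q1)))), !!q4):
    (q1 && (!q3 || (q4 && (q1 && !q1)))): α-rule — add q1, (!q3 || (q4 && (q1 && !q1))).
    (!q3 || (q4 && (q1 && !q1))): β-rule — branch into !q3  //  (q4 && (q1 && !q1)).
      branch 1.1 (add !q3):
        ○ open, literals {q1=T, q2=F, q3=F, q4=T}.
      branch 1.2 (add (q4 && (q1 && !q1))):
        (q4 && (q1 && !q1)): α-rule — add q4, (q1 && !q1).
        (q1 && !q1): α-rule — add q1, !q1.
        × closes — contains both q1 and !q1.
  branch 2 (add !(q1 && (!q3 || (q4 && (q1 && !q1)))), !q4):
    × closes — contains both q4 and !q4.
2 branches closed, 1 open.
Each open branch fixes some atoms; the unmentioned ones are free. Counting distinct full assignments: branch {q1=T, q2=F, q3=F, q4=T} (none free) contributes 1 new. Total: 1.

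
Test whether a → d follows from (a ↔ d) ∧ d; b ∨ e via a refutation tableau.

Initial set: {((a ↔ d) ∧ d); (b ∨ e); ¬(a → d)}.
((a ↔ d) ∧ d): α-rule — add (a ↔ d), d.
¬(a → d): α-rule — add a, ¬d.
× closes — contains both d and ¬d.
All 1 branch closes.
Every branch closed, so the premises entail the conclusion.

Yes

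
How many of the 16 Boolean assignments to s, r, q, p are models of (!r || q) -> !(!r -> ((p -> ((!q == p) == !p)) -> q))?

6

Initial set: {((!r || q) -> !(!r -> ((p -> ((!q == p) == !p)) -> q)))}.
((!r || q) -> !(!r -> ((p -> ((!q == p) == !p)) -> q))): β-rule — branch into !(!r || q)  //  !(!r -> ((p -> ((!q == p) == !p)) -> q)).
  branch 1 (add !(!r || q)):
    !(!r || q): α-rule — add !!r, !q.
    ○ open, literals {q=false, r=true}.
  branch 2 (add !(!r -> ((p -> ((!q == p) == !p)) -> q))):
    !(!r -> ((p -> ((!q == p) == !p)) -> q)): α-rule — add !r, !((p -> ((!q == p) == !p)) -> q).
    !((p -> ((!q == p) == !p)) -> q): α-rule — add (p -> ((!q == p) == !p)), !q.
    (p -> ((!q == p) == !p)): β-rule — branch into !p  //  ((!q == p) == !p).
      branch 2.1 (add !p):
        ○ open, literals {p=false, q=false, r=false}.
      branch 2.2 (add ((!q == p) == !p)):
        ((!q == p) == !p): β-rule — branch into (!q == p), !p  //  !(!q == p), !!p.
          branch 2.2.1 (add (!q == p), !p):
            (!q == p): β-rule — branch into !q, p  //  !!q, !p.
              branch 2.2.1.1 (add !q, p):
                × closes — contains both p and !p.
              branch 2.2.1.2 (add !!q, !p):
                × closes — contains both q and !q.
          branch 2.2.2 (add !(!q == p), !!p):
            !(!q == p): β-rule — branch into !q, !p  //  !!q, p.
              branch 2.2.2.1 (add !q, !p):
                × closes — contains both p and !p.
              branch 2.2.2.2 (add !!q, p):
                × closes — contains both q and !q.
4 branches closed, 2 open.
Each open branch fixes some atoms; the unmentioned ones are free. Counting distinct full assignments: branch {q=false, r=true} (s, p) contributes 4 new; branch {p=false, q=false, r=false} (s) contributes 2 new. Total: 6.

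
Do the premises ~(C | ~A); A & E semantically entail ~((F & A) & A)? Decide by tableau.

No

Initial set: {~(C | ~A); (A & E); ~~((F & A) & A)}.
~(C | ~A): α-rule — add ~C, ~~A.
(A & E): α-rule — add A, E.
~~((F & A) & A): α-rule — add (F & A), A.
(F & A): α-rule — add F, A.
○ open, literals {A=1, C=0, E=1, F=1}.
0 branches closed, 1 open.
An open branch gives a countermodel: A=1, C=0, E=1, F=1 (unmentioned atoms arbitrary); the premises hold there but the conclusion fails.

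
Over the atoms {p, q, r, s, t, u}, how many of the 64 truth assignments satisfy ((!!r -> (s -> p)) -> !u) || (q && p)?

44

Initial set: {(((!!r -> (s -> p)) -> !u) || (q && p))}.
(((!!r -> (s -> p)) -> !u) || (q && p)): β-rule — branch into ((!!r -> (s -> p)) -> !u)  //  (q && p).
  branch 1 (add ((!!r -> (s -> p)) -> !u)):
    ((!!r -> (s -> p)) -> !u): β-rule — branch into !(!!r -> (s -> p))  //  !u.
      branch 1.1 (add !(!!r -> (s -> p))):
        !(!!r -> (s -> p)): α-rule — add !!r, !(s -> p).
        !!r: drop double negation, giving r.
        !(s -> p): α-rule — add s, !p.
        ○ open, literals {p=false, r=true, s=true}.
      branch 1.2 (add !u):
        ○ open, literals {u=false}.
  branch 2 (add (q && p)):
    (q && p): α-rule — add q, p.
    ○ open, literals {p=true, q=true}.
0 branches closed, 3 open.
Each open branch fixes some atoms; the unmentioned ones are free. Counting distinct full assignments: branch {p=false, r=true, s=true} (q, t, u) contributes 8 new; branch {u=false} (p, q, r, s, t) contributes 28 new; branch {p=true, q=true} (r, s, t, u) contributes 8 new. Total: 44.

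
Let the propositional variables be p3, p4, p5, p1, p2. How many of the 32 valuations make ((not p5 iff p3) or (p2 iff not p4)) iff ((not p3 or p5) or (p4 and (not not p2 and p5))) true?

16

Initial set: {T (((not p5 iff p3) or (p2 iff not p4)) iff ((not p3 or p5) or (p4 and (not not p2 and p5))))}.
T (((not p5 iff p3) or (p2 iff not p4)) iff ((not p3 or p5) or (p4 and (not not p2 and p5)))): β-rule — branch into T ((not p5 iff p3) or (p2 iff not p4)), T ((not p3 or p5) or (p4 and (not not p2 and p5)))  //  F ((not p5 iff p3) or (p2 iff not p4)), F ((not p3 or p5) or (p4 and (not not p2 and p5))).
  branch 1 (add T ((not p5 iff p3) or (p2 iff not p4)), T ((not p3 or p5) or (p4 and (not not p2 and p5)))):
    T ((not p5 iff p3) or (p2 iff not p4)): β-rule — branch into T (not p5 iff p3)  //  T (p2 iff not p4).
      branch 1.1 (add T (not p5 iff p3)):
        T ((not p3 or p5) or (p4 and (not not p2 and p5))): β-rule — branch into T (not p3 or p5)  //  T (p4 and (not not p2 and p5)).
          branch 1.1.1 (add T (not p3 or p5)):
            T (not p5 iff p3): β-rule — branch into T not p5, T p3  //  F not p5, F p3.
              branch 1.1.1.1 (add T not p5, T p3):
                T (not p3 or p5): β-rule — branch into T not p3  //  T p5.
                  branch 1.1.1.1.1 (add T not p3):
                    × closes — contains both p3 and not p3.
                  branch 1.1.1.1.2 (add T p5):
                    × closes — contains both p5 and not p5.
              branch 1.1.1.2 (add F not p5, F p3):
                T (not p3 or p5): β-rule — branch into T not p3  //  T p5.
                  branch 1.1.1.2.1 (add T not p3):
                    ○ open, literals {p3=F, p5=T}.
                  branch 1.1.1.2.2 (add T p5):
                    ○ open, literals {p3=F, p5=T}.
          branch 1.1.2 (add T (p4 and (not not p2 and p5))):
            T (p4 and (not not p2 and p5)): α-rule — add T p4, T (not not p2 and p5).
            T (not not p2 and p5): α-rule — add T not not p2, T p5.
            T not not p2: drop double negation, giving T p2.
            T (not p5 iff p3): β-rule — branch into T not p5, T p3  //  F not p5, F p3.
              branch 1.1.2.1 (add T not p5, T p3):
                × closes — contains both p5 and not p5.
              branch 1.1.2.2 (add F not p5, F p3):
                ○ open, literals {p2=T, p3=F, p4=T, p5=T}.
      branch 1.2 (add T (p2 iff not p4)):
        T ((not p3 or p5) or (p4 and (not not p2 and p5))): β-rule — branch into T (not p3 or p5)  //  T (p4 and (not not p2 and p5)).
          branch 1.2.1 (add T (not p3 or p5)):
            T (p2 iff not p4): β-rule — branch into T p2, T not p4  //  F p2, F not p4.
              branch 1.2.1.1 (add T p2, T not p4):
                T (not p3 or p5): β-rule — branch into T not p3  //  T p5.
                  branch 1.2.1.1.1 (add T not p3):
                    ○ open, literals {p2=T, p3=F, p4=F}.
                  branch 1.2.1.1.2 (add T p5):
                    ○ open, literals {p2=T, p4=F, p5=T}.
              branch 1.2.1.2 (add F p2, F not p4):
                T (not p3 or p5): β-rule — branch into T not p3  //  T p5.
                  branch 1.2.1.2.1 (add T not p3):
                    ○ open, literals {p2=F, p3=F, p4=T}.
                  branch 1.2.1.2.2 (add T p5):
                    ○ open, literals {p2=F, p4=T, p5=T}.
          branch 1.2.2 (add T (p4 and (not not p2 and p5))):
            T (p4 and (not not p2 and p5)): α-rule — add T p4, T (not not p2 and p5).
            T (not not p2 and p5): α-rule — add T not not p2, T p5.
            T not not p2: drop double negation, giving T p2.
            T (p2 iff not p4): β-rule — branch into T p2, T not p4  //  F p2, F not p4.
              branch 1.2.2.1 (add T p2, T not p4):
                × closes — contains both p4 and not p4.
              branch 1.2.2.2 (add F p2, F not p4):
                × closes — contains both p2 and not p2.
  branch 2 (add F ((not p5 iff p3) or (p2 iff not p4)), F ((not p3 or p5) or (p4 and (not not p2 and p5)))):
    F ((not p5 iff p3) or (p2 iff not p4)): α-rule — add F (not p5 iff p3), F (p2 iff not p4).
    F ((not p3 or p5) or (p4 and (not not p2 and p5))): α-rule — add F (not p3 or p5), F (p4 and (not not p2 and p5)).
    F (not p3 or p5): α-rule — add F not p3, F p5.
    F (not p5 iff p3): β-rule — branch into T not p5, F p3  //  F not p5, T p3.
      branch 2.1 (add T not p5, F p3):
        × closes — contains both p3 and not p3.
      branch 2.2 (add F not p5, T p3):
        × closes — contains both p5 and not p5.
7 branches closed, 7 open.
Each open branch fixes some atoms; the unmentioned ones are free. Counting distinct full assignments: branch {p3=F, p5=T} (p4, p1, p2) contributes 8 new; branch {p3=F, p5=T} (p4, p1, p2) contributes 0 new; branch {p2=T, p3=F, p4=T, p5=T} (p1) contributes 0 new; branch {p2=T, p3=F, p4=F} (p5, p1) contributes 2 new; branch {p2=T, p4=F, p5=T} (p3, p1) contributes 2 new; branch {p2=F, p3=F, p4=T} (p5, p1) contributes 2 new; branch {p2=F, p4=T, p5=T} (p3, p1) contributes 2 new. Total: 16.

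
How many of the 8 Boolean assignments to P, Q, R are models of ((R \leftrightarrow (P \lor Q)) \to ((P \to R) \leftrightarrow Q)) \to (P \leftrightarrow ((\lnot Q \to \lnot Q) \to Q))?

Initial set: {(((R \leftrightarrow (P \lor Q)) \to ((P \to R) \leftrightarrow Q)) \to (P \leftrightarrow ((\lnot Q \to \lnot Q) \to Q)))}.
(((R \leftrightarrow (P \lor Q)) \to ((P \to R) \leftrightarrow Q)) \to (P \leftrightarrow ((\lnot Q \to \lnot Q) \to Q))): β-rule — branch into \lnot ((R \leftrightarrow (P \lor Q)) \to ((P \to R) \leftrightarrow Q))  //  (P \leftrightarrow ((\lnot Q \to \lnot Q) \to Q)).
  branch 1 (add \lnot ((R \leftrightarrow (P \lor Q)) \to ((P \to R) \leftrightarrow Q))):
    \lnot ((R \leftrightarrow (P \lor Q)) \to ((P \to R) \leftrightarrow Q)): α-rule — add (R \leftrightarrow (P \lor Q)), \lnot ((P \to R) \leftrightarrow Q).
    (R \leftrightarrow (P \lor Q)): β-rule — branch into R, (P \lor Q)  //  \lnot R, \lnot (P \lor Q).
      branch 1.1 (add R, (P \lor Q)):
        \lnot ((P \to R) \leftrightarrow Q): β-rule — branch into (P \to R), \lnot Q  //  \lnot (P \to R), Q.
          branch 1.1.1 (add (P \to R), \lnot Q):
            (P \lor Q): β-rule — branch into P  //  Q.
              branch 1.1.1.1 (add P):
                (P \to R): β-rule — branch into \lnot P  //  R.
                  branch 1.1.1.1.1 (add \lnot P):
                    × closes — contains both P and \lnot P.
                  branch 1.1.1.1.2 (add R):
                    ○ open, literals {P=T, Q=F, R=T}.
              branch 1.1.1.2 (add Q):
                × closes — contains both Q and \lnot Q.
          branch 1.1.2 (add \lnot (P \to R), Q):
            \lnot (P \to R): α-rule — add P, \lnot R.
            × closes — contains both R and \lnot R.
      branch 1.2 (add \lnot R, \lnot (P \lor Q)):
        \lnot (P \lor Q): α-rule — add \lnot P, \lnot Q.
        \lnot ((P \to R) \leftrightarrow Q): β-rule — branch into (P \to R), \lnot Q  //  \lnot (P \to R), Q.
          branch 1.2.1 (add (P \to R), \lnot Q):
            (P \to R): β-rule — branch into \lnot P  //  R.
              branch 1.2.1.1 (add \lnot P):
                ○ open, literals {P=F, Q=F, R=F}.
              branch 1.2.1.2 (add R):
                × closes — contains both R and \lnot R.
          branch 1.2.2 (add \lnot (P \to R), Q):
            × closes — contains both Q and \lnot Q.
  branch 2 (add (P \leftrightarrow ((\lnot Q \to \lnot Q) \to Q))):
    (P \leftrightarrow ((\lnot Q \to \lnot Q) \to Q)): β-rule — branch into P, ((\lnot Q \to \lnot Q) \to Q)  //  \lnot P, \lnot ((\lnot Q \to \lnot Q) \to Q).
      branch 2.1 (add P, ((\lnot Q \to \lnot Q) \to Q)):
        ((\lnot Q \to \lnot Q) \to Q): β-rule — branch into \lnot (\lnot Q \to \lnot Q)  //  Q.
          branch 2.1.1 (add \lnot (\lnot Q \to \lnot Q)):
            \lnot (\lnot Q \to \lnot Q): α-rule — add \lnot Q, \lnot \lnot Q.
            × closes — contains both Q and \lnot Q.
          branch 2.1.2 (add Q):
            ○ open, literals {P=T, Q=T}.
      branch 2.2 (add \lnot P, \lnot ((\lnot Q \to \lnot Q) \to Q)):
        \lnot ((\lnot Q \to \lnot Q) \to Q): α-rule — add (\lnot Q \to \lnot Q), \lnot Q.
        (\lnot Q \to \lnot Q): β-rule — branch into \lnot \lnot Q  //  \lnot Q.
          branch 2.2.1 (add \lnot \lnot Q):
            × closes — contains both Q and \lnot Q.
          branch 2.2.2 (add \lnot Q):
            ○ open, literals {P=F, Q=F}.
7 branches closed, 4 open.
Each open branch fixes some atoms; the unmentioned ones are free. Counting distinct full assignments: branch {P=T, Q=F, R=T} (none free) contributes 1 new; branch {P=F, Q=F, R=F} (none free) contributes 1 new; branch {P=T, Q=T} (R) contributes 2 new; branch {P=F, Q=F} (R) contributes 1 new. Total: 5.

5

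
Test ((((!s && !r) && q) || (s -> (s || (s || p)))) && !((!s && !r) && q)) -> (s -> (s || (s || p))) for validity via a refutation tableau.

Valid

Assume the negation and expand:
Initial set: {!(((((!s && !r) && q) || (s -> (s || (s || p)))) && !((!s && !r) && q)) -> (s -> (s || (s || p))))}.
!(((((!s && !r) && q) || (s -> (s || (s || p)))) && !((!s && !r) && q)) -> (s -> (s || (s || p)))): α-rule — add ((((!s && !r) && q) || (s -> (s || (s || p)))) && !((!s && !r) && q)), !(s -> (s || (s || p))).
((((!s && !r) && q) || (s -> (s || (s || p)))) && !((!s && !r) && q)): α-rule — add (((!s && !r) && q) || (s -> (s || (s || p)))), !((!s && !r) && q).
!(s -> (s || (s || p))): α-rule — add s, !(s || (s || p)).
!(s || (s || p)): α-rule — add !s, !(s || p).
× closes — contains both s and !s.
All 1 branch closes.
Every branch closed, so the negation is unsatisfiable and the formula is valid.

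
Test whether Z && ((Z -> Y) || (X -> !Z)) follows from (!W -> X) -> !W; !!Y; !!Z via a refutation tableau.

Yes

Initial set: {((!W -> X) -> !W); !!Y; !!Z; !(Z && ((Z -> Y) || (X -> !Z)))}.
!!Y: drop double negation, giving Y.
!!Z: drop double negation, giving Z.
((!W -> X) -> !W): β-rule — branch into !(!W -> X)  //  !W.
  branch 1 (add !(!W -> X)):
    !(!W -> X): α-rule — add !W, !X.
    !(Z && ((Z -> Y) || (X -> !Z))): β-rule — branch into !Z  //  !((Z -> Y) || (X -> !Z)).
      branch 1.1 (add !Z):
        × closes — contains both Z and !Z.
      branch 1.2 (add !((Z -> Y) || (X -> !Z))):
        !((Z -> Y) || (X -> !Z)): α-rule — add !(Z -> Y), !(X -> !Z).
        !(Z -> Y): α-rule — add Z, !Y.
        × closes — contains both Y and !Y.
  branch 2 (add !W):
    !(Z && ((Z -> Y) || (X -> !Z))): β-rule — branch into !Z  //  !((Z -> Y) || (X -> !Z)).
      branch 2.1 (add !Z):
        × closes — contains both Z and !Z.
      branch 2.2 (add !((Z -> Y) || (X -> !Z))):
        !((Z -> Y) || (X -> !Z)): α-rule — add !(Z -> Y), !(X -> !Z).
        !(Z -> Y): α-rule — add Z, !Y.
        × closes — contains both Y and !Y.
All 4 branches close.
Every branch closed, so the premises entail the conclusion.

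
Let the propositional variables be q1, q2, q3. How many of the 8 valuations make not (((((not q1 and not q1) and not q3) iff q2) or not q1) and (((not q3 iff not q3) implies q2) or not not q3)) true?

4

Initial set: {T not (((((not q1 and not q1) and not q3) iff q2) or not q1) and (((not q3 iff not q3) implies q2) or not not q3))}.
T not (((((not q1 and not q1) and not q3) iff q2) or not q1) and (((not q3 iff not q3) implies q2) or not not q3)): β-rule — branch into F ((((not q1 and not q1) and not q3) iff q2) or not q1)  //  F (((not q3 iff not q3) implies q2) or not not q3).
  branch 1 (add F ((((not q1 and not q1) and not q3) iff q2) or not q1)):
    F ((((not q1 and not q1) and not q3) iff q2) or not q1): α-rule — add F (((not q1 and not q1) and not q3) iff q2), F not q1.
    F (((not q1 and not q1) and not q3) iff q2): β-rule — branch into T ((not q1 and not q1) and not q3), F q2  //  F ((not q1 and not q1) and not q3), T q2.
      branch 1.1 (add T ((not q1 and not q1) and not q3), F q2):
        T ((not q1 and not q1) and not q3): α-rule — add T (not q1 and not q1), T not q3.
        T (not q1 and not q1): α-rule — add T not q1, T not q1.
        × closes — contains both q1 and not q1.
      branch 1.2 (add F ((not q1 and not q1) and not q3), T q2):
        F ((not q1 and not q1) and not q3): β-rule — branch into F (not q1 and not q1)  //  F not q3.
          branch 1.2.1 (add F (not q1 and not q1)):
            F (not q1 and not q1): β-rule — branch into F not q1  //  F not q1.
              branch 1.2.1.1 (add F not q1):
                ○ open, literals {q1=true, q2=true}.
              branch 1.2.1.2 (add F not q1):
                ○ open, literals {q1=true, q2=true}.
          branch 1.2.2 (add F not q3):
            ○ open, literals {q1=true, q2=true, q3=true}.
  branch 2 (add F (((not q3 iff not q3) implies q2) or not not q3)):
    F (((not q3 iff not q3) implies q2) or not not q3): α-rule — add F ((not q3 iff not q3) implies q2), F not not q3.
    F ((not q3 iff not q3) implies q2): α-rule — add T (not q3 iff not q3), F q2.
    F not not q3: drop double negation, giving F q3.
    T (not q3 iff not q3): β-rule — branch into T not q3, T not q3  //  F not q3, F not q3.
      branch 2.1 (add T not q3, T not q3):
        ○ open, literals {q2=false, q3=false}.
      branch 2.2 (add F not q3, F not q3):
        × closes — contains both q3 and not q3.
2 branches closed, 4 open.
Each open branch fixes some atoms; the unmentioned ones are free. Counting distinct full assignments: branch {q1=true, q2=true} (q3) contributes 2 new; branch {q1=true, q2=true} (q3) contributes 0 new; branch {q1=true, q2=true, q3=true} (none free) contributes 0 new; branch {q2=false, q3=false} (q1) contributes 2 new. Total: 4.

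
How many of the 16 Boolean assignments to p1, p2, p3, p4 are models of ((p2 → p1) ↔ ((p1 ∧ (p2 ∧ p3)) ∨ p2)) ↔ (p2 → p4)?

Initial set: {(((p2 → p1) ↔ ((p1 ∧ (p2 ∧ p3)) ∨ p2)) ↔ (p2 → p4))}.
(((p2 → p1) ↔ ((p1 ∧ (p2 ∧ p3)) ∨ p2)) ↔ (p2 → p4)): β-rule — branch into ((p2 → p1) ↔ ((p1 ∧ (p2 ∧ p3)) ∨ p2)), (p2 → p4)  //  ¬((p2 → p1) ↔ ((p1 ∧ (p2 ∧ p3)) ∨ p2)), ¬(p2 → p4).
  branch 1 (add ((p2 → p1) ↔ ((p1 ∧ (p2 ∧ p3)) ∨ p2)), (p2 → p4)):
    ((p2 → p1) ↔ ((p1 ∧ (p2 ∧ p3)) ∨ p2)): β-rule — branch into (p2 → p1), ((p1 ∧ (p2 ∧ p3)) ∨ p2)  //  ¬(p2 → p1), ¬((p1 ∧ (p2 ∧ p3)) ∨ p2).
      branch 1.1 (add (p2 → p1), ((p1 ∧ (p2 ∧ p3)) ∨ p2)):
        (p2 → p4): β-rule — branch into ¬p2  //  p4.
          branch 1.1.1 (add ¬p2):
            (p2 → p1): β-rule — branch into ¬p2  //  p1.
              branch 1.1.1.1 (add ¬p2):
                ((p1 ∧ (p2 ∧ p3)) ∨ p2): β-rule — branch into (p1 ∧ (p2 ∧ p3))  //  p2.
                  branch 1.1.1.1.1 (add (p1 ∧ (p2 ∧ p3))):
                    (p1 ∧ (p2 ∧ p3)): α-rule — add p1, (p2 ∧ p3).
                    (p2 ∧ p3): α-rule — add p2, p3.
                    × closes — contains both p2 and ¬p2.
                  branch 1.1.1.1.2 (add p2):
                    × closes — contains both p2 and ¬p2.
              branch 1.1.1.2 (add p1):
                ((p1 ∧ (p2 ∧ p3)) ∨ p2): β-rule — branch into (p1 ∧ (p2 ∧ p3))  //  p2.
                  branch 1.1.1.2.1 (add (p1 ∧ (p2 ∧ p3))):
                    (p1 ∧ (p2 ∧ p3)): α-rule — add p1, (p2 ∧ p3).
                    (p2 ∧ p3): α-rule — add p2, p3.
                    × closes — contains both p2 and ¬p2.
                  branch 1.1.1.2.2 (add p2):
                    × closes — contains both p2 and ¬p2.
          branch 1.1.2 (add p4):
            (p2 → p1): β-rule — branch into ¬p2  //  p1.
              branch 1.1.2.1 (add ¬p2):
                ((p1 ∧ (p2 ∧ p3)) ∨ p2): β-rule — branch into (p1 ∧ (p2 ∧ p3))  //  p2.
                  branch 1.1.2.1.1 (add (p1 ∧ (p2 ∧ p3))):
                    (p1 ∧ (p2 ∧ p3)): α-rule — add p1, (p2 ∧ p3).
                    (p2 ∧ p3): α-rule — add p2, p3.
                    × closes — contains both p2 and ¬p2.
                  branch 1.1.2.1.2 (add p2):
                    × closes — contains both p2 and ¬p2.
              branch 1.1.2.2 (add p1):
                ((p1 ∧ (p2 ∧ p3)) ∨ p2): β-rule — branch into (p1 ∧ (p2 ∧ p3))  //  p2.
                  branch 1.1.2.2.1 (add (p1 ∧ (p2 ∧ p3))):
                    (p1 ∧ (p2 ∧ p3)): α-rule — add p1, (p2 ∧ p3).
                    (p2 ∧ p3): α-rule — add p2, p3.
                    ○ open, literals {p1=T, p2=T, p3=T, p4=T}.
                  branch 1.1.2.2.2 (add p2):
                    ○ open, literals {p1=T, p2=T, p4=T}.
      branch 1.2 (add ¬(p2 → p1), ¬((p1 ∧ (p2 ∧ p3)) ∨ p2)):
        ¬(p2 → p1): α-rule — add p2, ¬p1.
        ¬((p1 ∧ (p2 ∧ p3)) ∨ p2): α-rule — add ¬(p1 ∧ (p2 ∧ p3)), ¬p2.
        × closes — contains both p2 and ¬p2.
  branch 2 (add ¬((p2 → p1) ↔ ((p1 ∧ (p2 ∧ p3)) ∨ p2)), ¬(p2 → p4)):
    ¬(p2 → p4): α-rule — add p2, ¬p4.
    ¬((p2 → p1) ↔ ((p1 ∧ (p2 ∧ p3)) ∨ p2)): β-rule — branch into (p2 → p1), ¬((p1 ∧ (p2 ∧ p3)) ∨ p2)  //  ¬(p2 → p1), ((p1 ∧ (p2 ∧ p3)) ∨ p2).
      branch 2.1 (add (p2 → p1), ¬((p1 ∧ (p2 ∧ p3)) ∨ p2)):
        ¬((p1 ∧ (p2 ∧ p3)) ∨ p2): α-rule — add ¬(p1 ∧ (p2 ∧ p3)), ¬p2.
        × closes — contains both p2 and ¬p2.
      branch 2.2 (add ¬(p2 → p1), ((p1 ∧ (p2 ∧ p3)) ∨ p2)):
        ¬(p2 → p1): α-rule — add p2, ¬p1.
        ((p1 ∧ (p2 ∧ p3)) ∨ p2): β-rule — branch into (p1 ∧ (p2 ∧ p3))  //  p2.
          branch 2.2.1 (add (p1 ∧ (p2 ∧ p3))):
            (p1 ∧ (p2 ∧ p3)): α-rule — add p1, (p2 ∧ p3).
            × closes — contains both p1 and ¬p1.
          branch 2.2.2 (add p2):
            ○ open, literals {p1=F, p2=T, p4=F}.
9 branches closed, 3 open.
Each open branch fixes some atoms; the unmentioned ones are free. Counting distinct full assignments: branch {p1=T, p2=T, p3=T, p4=T} (none free) contributes 1 new; branch {p1=T, p2=T, p4=T} (p3) contributes 1 new; branch {p1=F, p2=T, p4=F} (p3) contributes 2 new. Total: 4.

4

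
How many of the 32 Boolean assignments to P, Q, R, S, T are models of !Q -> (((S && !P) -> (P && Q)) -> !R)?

Initial set: {T (!Q -> (((S && !P) -> (P && Q)) -> !R))}.
T (!Q -> (((S && !P) -> (P && Q)) -> !R)): β-rule — branch into F !Q  //  T (((S && !P) -> (P && Q)) -> !R).
  branch 1 (add F !Q):
    ○ open, literals {Q=T}.
  branch 2 (add T (((S && !P) -> (P && Q)) -> !R)):
    T (((S && !P) -> (P && Q)) -> !R): β-rule — branch into F ((S && !P) -> (P && Q))  //  T !R.
      branch 2.1 (add F ((S && !P) -> (P && Q))):
        F ((S && !P) -> (P && Q)): α-rule — add T (S && !P), F (P && Q).
        T (S && !P): α-rule — add T S, T !P.
        F (P && Q): β-rule — branch into F P  //  F Q.
          branch 2.1.1 (add F P):
            ○ open, literals {P=F, S=T}.
          branch 2.1.2 (add F Q):
            ○ open, literals {P=F, Q=F, S=T}.
      branch 2.2 (add T !R):
        ○ open, literals {R=F}.
0 branches closed, 4 open.
Each open branch fixes some atoms; the unmentioned ones are free. Counting distinct full assignments: branch {Q=T} (P, R, S, T) contributes 16 new; branch {P=F, S=T} (Q, R, T) contributes 4 new; branch {P=F, Q=F, S=T} (R, T) contributes 0 new; branch {R=F} (P, Q, S, T) contributes 6 new. Total: 26.

26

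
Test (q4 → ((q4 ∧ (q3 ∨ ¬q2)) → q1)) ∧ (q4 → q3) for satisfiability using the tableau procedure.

Initial set: {((q4 → ((q4 ∧ (q3 ∨ ¬q2)) → q1)) ∧ (q4 → q3))}.
((q4 → ((q4 ∧ (q3 ∨ ¬q2)) → q1)) ∧ (q4 → q3)): α-rule — add (q4 → ((q4 ∧ (q3 ∨ ¬q2)) → q1)), (q4 → q3).
(q4 → ((q4 ∧ (q3 ∨ ¬q2)) → q1)): β-rule — branch into ¬q4  //  ((q4 ∧ (q3 ∨ ¬q2)) → q1).
  branch 1 (add ¬q4):
    (q4 → q3): β-rule — branch into ¬q4  //  q3.
      branch 1.1 (add ¬q4):
        ○ open, literals {q4=0}.
      branch 1.2 (add q3):
        ○ open, literals {q3=1, q4=0}.
  branch 2 (add ((q4 ∧ (q3 ∨ ¬q2)) → q1)):
    (q4 → q3): β-rule — branch into ¬q4  //  q3.
      branch 2.1 (add ¬q4):
        ((q4 ∧ (q3 ∨ ¬q2)) → q1): β-rule — branch into ¬(q4 ∧ (q3 ∨ ¬q2))  //  q1.
          branch 2.1.1 (add ¬(q4 ∧ (q3 ∨ ¬q2))):
            ¬(q4 ∧ (q3 ∨ ¬q2)): β-rule — branch into ¬q4  //  ¬(q3 ∨ ¬q2).
              branch 2.1.1.1 (add ¬q4):
                ○ open, literals {q4=0}.
              branch 2.1.1.2 (add ¬(q3 ∨ ¬q2)):
                ¬(q3 ∨ ¬q2): α-rule — add ¬q3, ¬¬q2.
                ○ open, literals {q2=1, q3=0, q4=0}.
          branch 2.1.2 (add q1):
            ○ open, literals {q1=1, q4=0}.
      branch 2.2 (add q3):
        ((q4 ∧ (q3 ∨ ¬q2)) → q1): β-rule — branch into ¬(q4 ∧ (q3 ∨ ¬q2))  //  q1.
          branch 2.2.1 (add ¬(q4 ∧ (q3 ∨ ¬q2))):
            ¬(q4 ∧ (q3 ∨ ¬q2)): β-rule — branch into ¬q4  //  ¬(q3 ∨ ¬q2).
              branch 2.2.1.1 (add ¬q4):
                ○ open, literals {q3=1, q4=0}.
              branch 2.2.1.2 (add ¬(q3 ∨ ¬q2)):
                ¬(q3 ∨ ¬q2): α-rule — add ¬q3, ¬¬q2.
                × closes — contains both q3 and ¬q3.
          branch 2.2.2 (add q1):
            ○ open, literals {q1=1, q3=1}.
1 branch closed, 7 open.
An open branch gives a satisfying assignment: q4=0.

Satisfiable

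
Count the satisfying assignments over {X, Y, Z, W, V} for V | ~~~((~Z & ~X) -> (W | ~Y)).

Initial set: {(V | ~~~((~Z & ~X) -> (W | ~Y)))}.
(V | ~~~((~Z & ~X) -> (W | ~Y))): β-rule — branch into V  //  ~~~((~Z & ~X) -> (W | ~Y)).
  branch 1 (add V):
    ○ open, literals {V=T}.
  branch 2 (add ~~~((~Z & ~X) -> (W | ~Y))):
    ~~~((~Z & ~X) -> (W | ~Y)): drop double negation, giving ~((~Z & ~X) -> (W | ~Y)).
    ~((~Z & ~X) -> (W | ~Y)): α-rule — add (~Z & ~X), ~(W | ~Y).
    (~Z & ~X): α-rule — add ~Z, ~X.
    ~(W | ~Y): α-rule — add ~W, ~~Y.
    ○ open, literals {W=F, X=F, Y=T, Z=F}.
0 branches closed, 2 open.
Each open branch fixes some atoms; the unmentioned ones are free. Counting distinct full assignments: branch {V=T} (X, Y, Z, W) contributes 16 new; branch {W=F, X=F, Y=T, Z=F} (V) contributes 1 new. Total: 17.

17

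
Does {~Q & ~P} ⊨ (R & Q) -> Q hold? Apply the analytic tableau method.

Yes

Initial set: {(~Q & ~P); ~((R & Q) -> Q)}.
(~Q & ~P): α-rule — add ~Q, ~P.
~((R & Q) -> Q): α-rule — add (R & Q), ~Q.
(R & Q): α-rule — add R, Q.
× closes — contains both Q and ~Q.
All 1 branch closes.
Every branch closed, so the premises entail the conclusion.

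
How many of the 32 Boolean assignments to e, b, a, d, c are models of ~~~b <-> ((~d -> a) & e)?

Initial set: {T (~~~b <-> ((~d -> a) & e))}.
T (~~~b <-> ((~d -> a) & e)): β-rule — branch into T ~~~b, T ((~d -> a) & e)  //  F ~~~b, F ((~d -> a) & e).
  branch 1 (add T ~~~b, T ((~d -> a) & e)):
    T ~~~b: drop double negation, giving T ~b.
    T ((~d -> a) & e): α-rule — add T (~d -> a), T e.
    T (~d -> a): β-rule — branch into F ~d  //  T a.
      branch 1.1 (add F ~d):
        ○ open, literals {b=false, d=true, e=true}.
      branch 1.2 (add T a):
        ○ open, literals {a=true, b=false, e=true}.
  branch 2 (add F ~~~b, F ((~d -> a) & e)):
    F ~~~b: drop double negation, giving F ~b.
    F ((~d -> a) & e): β-rule — branch into F (~d -> a)  //  F e.
      branch 2.1 (add F (~d -> a)):
        F (~d -> a): α-rule — add T ~d, F a.
        ○ open, literals {a=false, b=true, d=false}.
      branch 2.2 (add F e):
        ○ open, literals {b=true, e=false}.
0 branches closed, 4 open.
Each open branch fixes some atoms; the unmentioned ones are free. Counting distinct full assignments: branch {b=false, d=true, e=true} (a, c) contributes 4 new; branch {a=true, b=false, e=true} (d, c) contributes 2 new; branch {a=false, b=true, d=false} (e, c) contributes 4 new; branch {b=true, e=false} (a, d, c) contributes 6 new. Total: 16.

16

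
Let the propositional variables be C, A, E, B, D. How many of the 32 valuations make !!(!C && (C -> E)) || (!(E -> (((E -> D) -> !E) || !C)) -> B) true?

30

Initial set: {(!!(!C && (C -> E)) || (!(E -> (((E -> D) -> !E) || !C)) -> B))}.
(!!(!C && (C -> E)) || (!(E -> (((E -> D) -> !E) || !C)) -> B)): β-rule — branch into !!(!C && (C -> E))  //  (!(E -> (((E -> D) -> !E) || !C)) -> B).
  branch 1 (add !!(!C && (C -> E))):
    !!(!C && (C -> E)): drop double negation, giving (!C && (C -> E)).
    (!C && (C -> E)): α-rule — add !C, (C -> E).
    (C -> E): β-rule — branch into !C  //  E.
      branch 1.1 (add !C):
        ○ open, literals {C=false}.
      branch 1.2 (add E):
        ○ open, literals {C=false, E=true}.
  branch 2 (add (!(E -> (((E -> D) -> !E) || !C)) -> B)):
    (!(E -> (((E -> D) -> !E) || !C)) -> B): β-rule — branch into !!(E -> (((E -> D) -> !E) || !C))  //  B.
      branch 2.1 (add !!(E -> (((E -> D) -> !E) || !C))):
        !!(E -> (((E -> D) -> !E) || !C)): β-rule — branch into !E  //  (((E -> D) -> !E) || !C).
          branch 2.1.1 (add !E):
            ○ open, literals {E=false}.
          branch 2.1.2 (add (((E -> D) -> !E) || !C)):
            (((E -> D) -> !E) || !C): β-rule — branch into ((E -> D) -> !E)  //  !C.
              branch 2.1.2.1 (add ((E -> D) -> !E)):
                ((E -> D) -> !E): β-rule — branch into !(E -> D)  //  !E.
                  branch 2.1.2.1.1 (add !(E -> D)):
                    !(E -> D): α-rule — add E, !D.
                    ○ open, literals {D=false, E=true}.
                  branch 2.1.2.1.2 (add !E):
                    ○ open, literals {E=false}.
              branch 2.1.2.2 (add !C):
                ○ open, literals {C=false}.
      branch 2.2 (add B):
        ○ open, literals {B=true}.
0 branches closed, 7 open.
Each open branch fixes some atoms; the unmentioned ones are free. Counting distinct full assignments: branch {C=false} (A, E, B, D) contributes 16 new; branch {C=false, E=true} (A, B, D) contributes 0 new; branch {E=false} (C, A, B, D) contributes 8 new; branch {D=false, E=true} (C, A, B) contributes 4 new; branch {E=false} (C, A, B, D) contributes 0 new; branch {C=false} (A, E, B, D) contributes 0 new; branch {B=true} (C, A, E, D) contributes 2 new. Total: 30.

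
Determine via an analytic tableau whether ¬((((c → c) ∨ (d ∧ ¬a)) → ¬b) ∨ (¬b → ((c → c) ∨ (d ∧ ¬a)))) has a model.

Unsatisfiable

Initial set: {¬((((c → c) ∨ (d ∧ ¬a)) → ¬b) ∨ (¬b → ((c → c) ∨ (d ∧ ¬a))))}.
¬((((c → c) ∨ (d ∧ ¬a)) → ¬b) ∨ (¬b → ((c → c) ∨ (d ∧ ¬a)))): α-rule — add ¬(((c → c) ∨ (d ∧ ¬a)) → ¬b), ¬(¬b → ((c → c) ∨ (d ∧ ¬a))).
¬(((c → c) ∨ (d ∧ ¬a)) → ¬b): α-rule — add ((c → c) ∨ (d ∧ ¬a)), ¬¬b.
¬(¬b → ((c → c) ∨ (d ∧ ¬a))): α-rule — add ¬b, ¬((c → c) ∨ (d ∧ ¬a)).
× closes — contains both b and ¬b.
All 1 branch closes.
Every branch closed; the formula is unsatisfiable.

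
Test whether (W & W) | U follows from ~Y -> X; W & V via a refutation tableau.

Yes

Initial set: {T (~Y -> X); T (W & V); F ((W & W) | U)}.
T (W & V): α-rule — add T W, T V.
F ((W & W) | U): α-rule — add F (W & W), F U.
T (~Y -> X): β-rule — branch into F ~Y  //  T X.
  branch 1 (add F ~Y):
    F (W & W): β-rule — branch into F W  //  F W.
      branch 1.1 (add F W):
        × closes — contains both W and ~W.
      branch 1.2 (add F W):
        × closes — contains both W and ~W.
  branch 2 (add T X):
    F (W & W): β-rule — branch into F W  //  F W.
      branch 2.1 (add F W):
        × closes — contains both W and ~W.
      branch 2.2 (add F W):
        × closes — contains both W and ~W.
All 4 branches close.
Every branch closed, so the premises entail the conclusion.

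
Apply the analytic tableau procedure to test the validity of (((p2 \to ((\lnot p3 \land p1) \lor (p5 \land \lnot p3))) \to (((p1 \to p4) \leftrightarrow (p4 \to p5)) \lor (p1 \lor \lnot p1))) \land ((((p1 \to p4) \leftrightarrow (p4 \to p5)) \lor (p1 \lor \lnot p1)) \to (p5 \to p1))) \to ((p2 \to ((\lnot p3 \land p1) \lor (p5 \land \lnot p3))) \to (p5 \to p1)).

Assume the negation and expand:
Initial set: {\lnot ((((p2 \to ((\lnot p3 \land p1) \lor (p5 \land \lnot p3))) \to (((p1 \to p4) \leftrightarrow (p4 \to p5)) \lor (p1 \lor \lnot p1))) \land ((((p1 \to p4) \leftrightarrow (p4 \to p5)) \lor (p1 \lor \lnot p1)) \to (p5 \to p1))) \to ((p2 \to ((\lnot p3 \land p1) \lor (p5 \land \lnot p3))) \to (p5 \to p1)))}.
\lnot ((((p2 \to ((\lnot p3 \land p1) \lor (p5 \land \lnot p3))) \to (((p1 \to p4) \leftrightarrow (p4 \to p5)) \lor (p1 \lor \lnot p1))) \land ((((p1 \to p4) \leftrightarrow (p4 \to p5)) \lor (p1 \lor \lnot p1)) \to (p5 \to p1))) \to ((p2 \to ((\lnot p3 \land p1) \lor (p5 \land \lnot p3))) \to (p5 \to p1))): α-rule — add (((p2 \to ((\lnot p3 \land p1) \lor (p5 \land \lnot p3))) \to (((p1 \to p4) \leftrightarrow (p4 \to p5)) \lor (p1 \lor \lnot p1))) \land ((((p1 \to p4) \leftrightarrow (p4 \to p5)) \lor (p1 \lor \lnot p1)) \to (p5 \to p1))), \lnot ((p2 \to ((\lnot p3 \land p1) \lor (p5 \land \lnot p3))) \to (p5 \to p1)).
(((p2 \to ((\lnot p3 \land p1) \lor (p5 \land \lnot p3))) \to (((p1 \to p4) \leftrightarrow (p4 \to p5)) \lor (p1 \lor \lnot p1))) \land ((((p1 \to p4) \leftrightarrow (p4 \to p5)) \lor (p1 \lor \lnot p1)) \to (p5 \to p1))): α-rule — add ((p2 \to ((\lnot p3 \land p1) \lor (p5 \land \lnot p3))) \to (((p1 \to p4) \leftrightarrow (p4 \to p5)) \lor (p1 \lor \lnot p1))), ((((p1 \to p4) \leftrightarrow (p4 \to p5)) \lor (p1 \lor \lnot p1)) \to (p5 \to p1)).
\lnot ((p2 \to ((\lnot p3 \land p1) \lor (p5 \land \lnot p3))) \to (p5 \to p1)): α-rule — add (p2 \to ((\lnot p3 \land p1) \lor (p5 \land \lnot p3))), \lnot (p5 \to p1).
\lnot (p5 \to p1): α-rule — add p5, \lnot p1.
((p2 \to ((\lnot p3 \land p1) \lor (p5 \land \lnot p3))) \to (((p1 \to p4) \leftrightarrow (p4 \to p5)) \lor (p1 \lor \lnot p1))): β-rule — branch into \lnot (p2 \to ((\lnot p3 \land p1) \lor (p5 \land \lnot p3)))  //  (((p1 \to p4) \leftrightarrow (p4 \to p5)) \lor (p1 \lor \lnot p1)).
  branch 1 (add \lnot (p2 \to ((\lnot p3 \land p1) \lor (p5 \land \lnot p3)))):
    \lnot (p2 \to ((\lnot p3 \land p1) \lor (p5 \land \lnot p3))): α-rule — add p2, \lnot ((\lnot p3 \land p1) \lor (p5 \land \lnot p3)).
    \lnot ((\lnot p3 \land p1) \lor (p5 \land \lnot p3)): α-rule — add \lnot (\lnot p3 \land p1), \lnot (p5 \land \lnot p3).
    ((((p1 \to p4) \leftrightarrow (p4 \to p5)) \lor (p1 \lor \lnot p1)) \to (p5 \to p1)): β-rule — branch into \lnot (((p1 \to p4) \leftrightarrow (p4 \to p5)) \lor (p1 \lor \lnot p1))  //  (p5 \to p1).
      branch 1.1 (add \lnot (((p1 \to p4) \leftrightarrow (p4 \to p5)) \lor (p1 \lor \lnot p1))):
        \lnot (((p1 \to p4) \leftrightarrow (p4 \to p5)) \lor (p1 \lor \lnot p1)): α-rule — add \lnot ((p1 \to p4) \leftrightarrow (p4 \to p5)), \lnot (p1 \lor \lnot p1).
        \lnot (p1 \lor \lnot p1): α-rule — add \lnot p1, \lnot \lnot p1.
        × closes — contains both p1 and \lnot p1.
      branch 1.2 (add (p5 \to p1)):
        (p2 \to ((\lnot p3 \land p1) \lor (p5 \land \lnot p3))): β-rule — branch into \lnot p2  //  ((\lnot p3 \land p1) \lor (p5 \land \lnot p3)).
          branch 1.2.1 (add \lnot p2):
            × closes — contains both p2 and \lnot p2.
          branch 1.2.2 (add ((\lnot p3 \land p1) \lor (p5 \land \lnot p3))):
            \lnot (\lnot p3 \land p1): β-rule — branch into \lnot \lnot p3  //  \lnot p1.
              branch 1.2.2.1 (add \lnot \lnot p3):
                \lnot (p5 \land \lnot p3): β-rule — branch into \lnot p5  //  \lnot \lnot p3.
                  branch 1.2.2.1.1 (add \lnot p5):
                    × closes — contains both p5 and \lnot p5.
                  branch 1.2.2.1.2 (add \lnot \lnot p3):
                    (p5 \to p1): β-rule — branch into \lnot p5  //  p1.
                      branch 1.2.2.1.2.1 (add \lnot p5):
                        × closes — contains both p5 and \lnot p5.
                      branch 1.2.2.1.2.2 (add p1):
                        × closes — contains both p1 and \lnot p1.
              branch 1.2.2.2 (add \lnot p1):
                \lnot (p5 \land \lnot p3): β-rule — branch into \lnot p5  //  \lnot \lnot p3.
                  branch 1.2.2.2.1 (add \lnot p5):
                    × closes — contains both p5 and \lnot p5.
                  branch 1.2.2.2.2 (add \lnot \lnot p3):
                    (p5 \to p1): β-rule — branch into \lnot p5  //  p1.
                      branch 1.2.2.2.2.1 (add \lnot p5):
                        × closes — contains both p5 and \lnot p5.
                      branch 1.2.2.2.2.2 (add p1):
                        × closes — contains both p1 and \lnot p1.
  branch 2 (add (((p1 \to p4) \leftrightarrow (p4 \to p5)) \lor (p1 \lor \lnot p1))):
    ((((p1 \to p4) \leftrightarrow (p4 \to p5)) \lor (p1 \lor \lnot p1)) \to (p5 \to p1)): β-rule — branch into \lnot (((p1 \to p4) \leftrightarrow (p4 \to p5)) \lor (p1 \lor \lnot p1))  //  (p5 \to p1).
      branch 2.1 (add \lnot (((p1 \to p4) \leftrightarrow (p4 \to p5)) \lor (p1 \lor \lnot p1))):
        \lnot (((p1 \to p4) \leftrightarrow (p4 \to p5)) \lor (p1 \lor \lnot p1)): α-rule — add \lnot ((p1 \to p4) \leftrightarrow (p4 \to p5)), \lnot (p1 \lor \lnot p1).
        \lnot (p1 \lor \lnot p1): α-rule — add \lnot p1, \lnot \lnot p1.
        × closes — contains both p1 and \lnot p1.
      branch 2.2 (add (p5 \to p1)):
        (p2 \to ((\lnot p3 \land p1) \lor (p5 \land \lnot p3))): β-rule — branch into \lnot p2  //  ((\lnot p3 \land p1) \lor (p5 \land \lnot p3)).
          branch 2.2.1 (add \lnot p2):
            (((p1 \to p4) \leftrightarrow (p4 \to p5)) \lor (p1 \lor \lnot p1)): β-rule — branch into ((p1 \to p4) \leftrightarrow (p4 \to p5))  //  (p1 \lor \lnot p1).
              branch 2.2.1.1 (add ((p1 \to p4) \leftrightarrow (p4 \to p5))):
                (p5 \to p1): β-rule — branch into \lnot p5  //  p1.
                  branch 2.2.1.1.1 (add \lnot p5):
                    × closes — contains both p5 and \lnot p5.
                  branch 2.2.1.1.2 (add p1):
                    × closes — contains both p1 and \lnot p1.
              branch 2.2.1.2 (add (p1 \lor \lnot p1)):
                (p5 \to p1): β-rule — branch into \lnot p5  //  p1.
                  branch 2.2.1.2.1 (add \lnot p5):
                    × closes — contains both p5 and \lnot p5.
                  branch 2.2.1.2.2 (add p1):
                    × closes — contains both p1 and \lnot p1.
          branch 2.2.2 (add ((\lnot p3 \land p1) \lor (p5 \land \lnot p3))):
            (((p1 \to p4) \leftrightarrow (p4 \to p5)) \lor (p1 \lor \lnot p1)): β-rule — branch into ((p1 \to p4) \leftrightarrow (p4 \to p5))  //  (p1 \lor \lnot p1).
              branch 2.2.2.1 (add ((p1 \to p4) \leftrightarrow (p4 \to p5))):
                (p5 \to p1): β-rule — branch into \lnot p5  //  p1.
                  branch 2.2.2.1.1 (add \lnot p5):
                    × closes — contains both p5 and \lnot p5.
                  branch 2.2.2.1.2 (add p1):
                    × closes — contains both p1 and \lnot p1.
              branch 2.2.2.2 (add (p1 \lor \lnot p1)):
                (p5 \to p1): β-rule — branch into \lnot p5  //  p1.
                  branch 2.2.2.2.1 (add \lnot p5):
                    × closes — contains both p5 and \lnot p5.
                  branch 2.2.2.2.2 (add p1):
                    × closes — contains both p1 and \lnot p1.
All 17 branches close.
Every branch closed, so the negation is unsatisfiable and the formula is valid.

Valid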